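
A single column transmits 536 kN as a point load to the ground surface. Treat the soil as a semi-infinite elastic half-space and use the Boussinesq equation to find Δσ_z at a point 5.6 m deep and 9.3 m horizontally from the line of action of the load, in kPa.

Boussinesq vertical stress below a point load on an elastic half-space:
Δσ_z = 3P/(2πz²) · [1 + (r/z)²]^(−5/2)
r/z = 9.3/5.6 = 1.6607; [1+(r/z)²]^(−5/2) = 0.036527.
Δσ_z = 3×536/(2π×5.6²) × 0.036527 = 8.1608 × 0.036527 = 0.2981 kPa

Δσ_z ≈ 0.298 kPa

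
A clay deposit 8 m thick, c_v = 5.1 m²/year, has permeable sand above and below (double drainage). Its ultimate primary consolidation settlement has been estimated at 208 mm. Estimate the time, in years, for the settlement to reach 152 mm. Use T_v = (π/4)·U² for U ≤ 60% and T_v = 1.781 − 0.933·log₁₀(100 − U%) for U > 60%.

t ≈ 1.4 years

Drainage path length: H_d = H/2 = 4 m (double drainage).
U = S(t)/S_ult = 152/208 = 0.7308.
U > 60%: T_v = 1.781 − 0.933·log₁₀(100 − 73.077) = 0.44669.
t = T_v·H_d²/c_v = 0.44669×4²/5.1 = 1.401 years.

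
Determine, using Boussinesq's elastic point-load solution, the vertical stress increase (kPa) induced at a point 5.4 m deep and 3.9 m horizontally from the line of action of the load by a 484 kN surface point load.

Boussinesq vertical stress below a point load on an elastic half-space:
Δσ_z = 3P/(2πz²) · [1 + (r/z)²]^(−5/2)
r/z = 3.9/5.4 = 0.72222; [1+(r/z)²]^(−5/2) = 0.35014.
Δσ_z = 3×484/(2π×5.4²) × 0.35014 = 7.925 × 0.35014 = 2.775 kPa

Δσ_z ≈ 2.77 kPa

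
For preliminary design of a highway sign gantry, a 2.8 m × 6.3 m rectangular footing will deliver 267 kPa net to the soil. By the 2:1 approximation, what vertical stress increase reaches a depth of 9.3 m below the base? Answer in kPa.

Δσ_z ≈ 25 kPa

By the 2:1 method the load spreads at 1 horizontal : 2 vertical, so at depth z the loaded area has grown by z in each plan dimension:
Δσ = qBL/((B+z)(L+z)) = 267×2.8×6.3/((2.8+9.3)(6.3+9.3)) = 24.952 kPa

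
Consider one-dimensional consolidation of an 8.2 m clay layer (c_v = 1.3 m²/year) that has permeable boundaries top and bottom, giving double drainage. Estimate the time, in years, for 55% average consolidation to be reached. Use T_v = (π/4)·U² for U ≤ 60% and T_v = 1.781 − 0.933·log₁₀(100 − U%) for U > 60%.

t ≈ 3.07 years

Drainage path length: H_d = H/2 = 4.1 m (double drainage).
U ≤ 60%: T_v = (π/4)·U² = (π/4)×0.55² = 0.23758.
t = T_v·H_d²/c_v = 0.23758×4.1²/1.3 = 3.072 years.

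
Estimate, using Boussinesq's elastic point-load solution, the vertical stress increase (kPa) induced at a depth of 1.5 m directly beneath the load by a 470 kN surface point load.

Δσ_z ≈ 99.7 kPa

Boussinesq vertical stress below a point load on an elastic half-space:
Δσ_z = 3P/(2πz²) · [1 + (r/z)²]^(−5/2)
r/z = 0/1.5 = 0; [1+(r/z)²]^(−5/2) = 1.
Δσ_z = 3×470/(2π×1.5²) × 1 = 99.737 × 1 = 99.74 kPa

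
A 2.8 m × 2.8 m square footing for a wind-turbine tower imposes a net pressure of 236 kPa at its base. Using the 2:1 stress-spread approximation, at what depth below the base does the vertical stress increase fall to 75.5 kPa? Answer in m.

z ≈ 2.15 m

2:1 spreading — at depth z the loaded area has grown by z in each plan dimension:
qB²/(B+z)² = Δσ_z ⇒ z = B(√(q/Δσ_z) − 1) = 2.8×(√(236/75.5) − 1) = 2.15 m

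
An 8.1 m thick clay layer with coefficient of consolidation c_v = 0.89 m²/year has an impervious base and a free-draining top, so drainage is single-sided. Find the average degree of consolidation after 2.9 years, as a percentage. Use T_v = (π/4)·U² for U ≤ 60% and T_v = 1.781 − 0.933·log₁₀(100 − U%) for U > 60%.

U ≈ 22.4 %

Drainage path length: H_d = H = 8.1 m (single drainage).
T_v = c_v·t/H_d² = 0.89×2.9/8.1² = 0.039339.
T_v = 0.039339 corresponds to the U ≤ 60% branch:
U = √(4T_v/π) = 0.2238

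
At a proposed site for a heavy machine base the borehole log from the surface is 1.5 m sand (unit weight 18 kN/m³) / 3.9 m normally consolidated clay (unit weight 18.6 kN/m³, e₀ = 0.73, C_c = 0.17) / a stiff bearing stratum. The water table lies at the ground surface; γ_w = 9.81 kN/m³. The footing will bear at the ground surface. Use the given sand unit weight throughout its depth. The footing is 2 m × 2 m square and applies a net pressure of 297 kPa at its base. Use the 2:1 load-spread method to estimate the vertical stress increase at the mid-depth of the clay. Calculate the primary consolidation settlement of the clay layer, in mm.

Mid-depth of clay below the ground surface: z = 1.5 + 3.9/2 = 3.45 m.
Total vertical stress at mid-clay: σ_v = 18×1.5 + 18.6×1.95 = 63.27 kPa.
Pore pressure: u = 9.81×(3.45 − 0) = 33.845 kPa.
Initial effective stress: σ'_0 = σ_v − u = 63.27 − 33.845 = 29.425 kPa.
Stress increase at mid-clay by the 2:1 spreading method:
Δσ = qBL/((B+z)(L+z)) = 297×2×2/((2+3.45)(2+3.45)) = 39.997 kPa
Final effective stress: σ'_f = σ'_0 + Δσ = 29.425 + 39.997 = 69.422 kPa.
Normally consolidated clay, so the full stress increment lies on the virgin compression line:
S_c = C_c·H/(1+e₀)·log₁₀(σ'_f/σ'_0) = 0.17×3.9/(1+0.73)×log₁₀(69.422/29.425)
    = 0.38324 × 0.37278 = 0.1429 m

S_c ≈ 143 mm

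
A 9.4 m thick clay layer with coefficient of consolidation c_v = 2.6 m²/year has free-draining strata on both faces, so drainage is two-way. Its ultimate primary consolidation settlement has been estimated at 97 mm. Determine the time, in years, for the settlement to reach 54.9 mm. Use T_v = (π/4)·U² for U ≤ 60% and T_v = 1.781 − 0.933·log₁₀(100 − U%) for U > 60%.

Drainage path length: H_d = H/2 = 4.7 m (double drainage).
U = S(t)/S_ult = 54.9/97 = 0.566.
U ≤ 60%: T_v = (π/4)·U² = (π/4)×0.56598² = 0.25159.
t = T_v·H_d²/c_v = 0.25159×4.7²/2.6 = 2.138 years.

t ≈ 2.14 years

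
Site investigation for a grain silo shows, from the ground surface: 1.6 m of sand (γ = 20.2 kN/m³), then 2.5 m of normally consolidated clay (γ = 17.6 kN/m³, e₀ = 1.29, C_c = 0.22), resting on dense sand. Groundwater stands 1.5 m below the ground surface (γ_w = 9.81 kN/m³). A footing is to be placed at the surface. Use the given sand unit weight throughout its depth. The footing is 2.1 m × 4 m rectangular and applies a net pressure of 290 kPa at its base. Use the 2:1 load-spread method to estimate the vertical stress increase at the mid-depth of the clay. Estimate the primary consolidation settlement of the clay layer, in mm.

S_c ≈ 105 mm

Mid-depth of clay below the ground surface: z = 1.6 + 2.5/2 = 2.85 m.
Total vertical stress at mid-clay: σ_v = 20.2×1.6 + 17.6×1.25 = 54.32 kPa.
Pore pressure: u = 9.81×(2.85 − 1.5) = 13.244 kPa.
Initial effective stress: σ'_0 = σ_v − u = 54.32 − 13.244 = 41.076 kPa.
Stress increase at mid-clay by the 2:1 spreading method:
Δσ = qBL/((B+z)(L+z)) = 290×2.1×4/((2.1+2.85)(4+2.85)) = 71.843 kPa
Final effective stress: σ'_f = σ'_0 + Δσ = 41.076 + 71.843 = 112.92 kPa.
Normally consolidated clay, so the full stress increment lies on the virgin compression line:
S_c = C_c·H/(1+e₀)·log₁₀(σ'_f/σ'_0) = 0.22×2.5/(1+1.29)×log₁₀(112.92/41.076)
    = 0.24017 × 0.43918 = 0.1055 m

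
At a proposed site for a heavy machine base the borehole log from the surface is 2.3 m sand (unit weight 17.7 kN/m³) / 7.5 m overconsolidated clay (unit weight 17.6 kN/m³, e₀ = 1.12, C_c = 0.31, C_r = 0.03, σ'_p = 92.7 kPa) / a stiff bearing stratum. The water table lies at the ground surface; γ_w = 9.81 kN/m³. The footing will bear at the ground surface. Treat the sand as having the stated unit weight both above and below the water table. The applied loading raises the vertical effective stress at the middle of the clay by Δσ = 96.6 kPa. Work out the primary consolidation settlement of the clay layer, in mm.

Mid-depth of clay below the ground surface: z = 2.3 + 7.5/2 = 6.05 m.
Total vertical stress at mid-clay: σ_v = 17.7×2.3 + 17.6×3.75 = 106.71 kPa.
Pore pressure: u = 9.81×(6.05 − 0) = 59.351 kPa.
Initial effective stress: σ'_0 = σ_v − u = 106.71 − 59.351 = 47.359 kPa.
Final effective stress: σ'_f = 47.359 + 96.6 = 143.96 kPa.
σ'_f = 143.96 > σ'_p = 92.7 kPa, so the stress path crosses the preconsolidation pressure — recompression up to σ'_p, then virgin compression beyond:
S_c = H/(1+e₀)·[C_r·log₁₀(σ'_p/σ'_0) + C_c·log₁₀(σ'_f/σ'_p)]
    = 7.5/2.12 × [0.03×log₁₀(92.7/47.359) + 0.31×log₁₀(143.96/92.7)]
    = 3.5377 × [0.0087503 + 0.05926] = 0.2406 m

S_c ≈ 241 mm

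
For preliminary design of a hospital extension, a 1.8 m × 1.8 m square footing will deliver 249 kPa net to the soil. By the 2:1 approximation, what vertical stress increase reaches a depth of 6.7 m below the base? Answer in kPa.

Δσ_z ≈ 11.2 kPa

By the 2:1 method the load spreads at 1 horizontal : 2 vertical, so at depth z the loaded area has grown by z in each plan dimension:
Δσ = qBL/((B+z)(L+z)) = 249×1.8×1.8/((1.8+6.7)(1.8+6.7)) = 11.166 kPa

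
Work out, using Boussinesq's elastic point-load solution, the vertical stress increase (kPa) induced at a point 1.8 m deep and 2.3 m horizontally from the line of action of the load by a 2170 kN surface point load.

Boussinesq vertical stress below a point load on an elastic half-space:
Δσ_z = 3P/(2πz²) · [1 + (r/z)²]^(−5/2)
r/z = 2.3/1.8 = 1.2778; [1+(r/z)²]^(−5/2) = 0.088918.
Δσ_z = 3×2170/(2π×1.8²) × 0.088918 = 319.78 × 0.088918 = 28.43 kPa

Δσ_z ≈ 28.4 kPa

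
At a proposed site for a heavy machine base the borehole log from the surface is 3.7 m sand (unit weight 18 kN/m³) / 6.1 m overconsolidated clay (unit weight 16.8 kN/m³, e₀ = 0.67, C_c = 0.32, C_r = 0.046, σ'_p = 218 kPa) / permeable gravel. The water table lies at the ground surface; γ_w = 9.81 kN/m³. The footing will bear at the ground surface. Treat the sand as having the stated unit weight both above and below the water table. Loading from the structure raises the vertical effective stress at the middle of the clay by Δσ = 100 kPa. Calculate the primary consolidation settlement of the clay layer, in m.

Mid-depth of clay below the ground surface: z = 3.7 + 6.1/2 = 6.75 m.
Total vertical stress at mid-clay: σ_v = 18×3.7 + 16.8×3.05 = 117.84 kPa.
Pore pressure: u = 9.81×(6.75 − 0) = 66.218 kPa.
Initial effective stress: σ'_0 = σ_v − u = 117.84 − 66.218 = 51.622 kPa.
Final effective stress: σ'_f = 51.622 + 100 = 151.62 kPa.
σ'_f = 151.62 ≤ σ'_p = 218 kPa, so the clay remains overconsolidated and only the recompression index applies:
S_c = C_r·H/(1+e₀)·log₁₀(σ'_f/σ'_0) = 0.046×6.1/1.67×log₁₀(151.62/51.622)
    = 0.16802 × 0.46792 = 0.07862 m

S_c ≈ 0.0786 m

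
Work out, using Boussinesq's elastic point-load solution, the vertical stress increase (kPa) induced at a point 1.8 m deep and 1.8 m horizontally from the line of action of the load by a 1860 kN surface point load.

Boussinesq vertical stress below a point load on an elastic half-space:
Δσ_z = 3P/(2πz²) · [1 + (r/z)²]^(−5/2)
r/z = 1.8/1.8 = 1; [1+(r/z)²]^(−5/2) = 0.17678.
Δσ_z = 3×1860/(2π×1.8²) × 0.17678 = 274.1 × 0.17678 = 48.46 kPa

Δσ_z ≈ 48.5 kPa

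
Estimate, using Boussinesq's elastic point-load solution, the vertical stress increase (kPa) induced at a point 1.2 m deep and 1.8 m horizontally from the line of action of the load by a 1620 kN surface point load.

Δσ_z ≈ 28.2 kPa

Boussinesq vertical stress below a point load on an elastic half-space:
Δσ_z = 3P/(2πz²) · [1 + (r/z)²]^(−5/2)
r/z = 1.8/1.2 = 1.5; [1+(r/z)²]^(−5/2) = 0.052516.
Δσ_z = 3×1620/(2π×1.2²) × 0.052516 = 537.15 × 0.052516 = 28.21 kPa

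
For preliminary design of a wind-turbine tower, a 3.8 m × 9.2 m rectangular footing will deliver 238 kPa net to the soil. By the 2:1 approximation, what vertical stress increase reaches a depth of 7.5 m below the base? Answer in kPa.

Δσ_z ≈ 44.1 kPa

By the 2:1 method the load spreads at 1 horizontal : 2 vertical, so at depth z the loaded area has grown by z in each plan dimension:
Δσ = qBL/((B+z)(L+z)) = 238×3.8×9.2/((3.8+7.5)(9.2+7.5)) = 44.091 kPa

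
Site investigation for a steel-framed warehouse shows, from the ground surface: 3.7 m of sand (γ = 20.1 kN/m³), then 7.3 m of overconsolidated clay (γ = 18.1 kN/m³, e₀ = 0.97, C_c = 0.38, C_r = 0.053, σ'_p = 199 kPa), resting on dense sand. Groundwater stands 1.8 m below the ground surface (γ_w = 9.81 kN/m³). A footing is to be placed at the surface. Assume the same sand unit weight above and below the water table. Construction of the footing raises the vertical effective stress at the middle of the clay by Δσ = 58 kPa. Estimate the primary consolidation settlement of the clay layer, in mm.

Mid-depth of clay below the ground surface: z = 3.7 + 7.3/2 = 7.35 m.
Total vertical stress at mid-clay: σ_v = 20.1×3.7 + 18.1×3.65 = 140.44 kPa.
Pore pressure: u = 9.81×(7.35 − 1.8) = 54.446 kPa.
Initial effective stress: σ'_0 = σ_v − u = 140.44 − 54.446 = 85.994 kPa.
Final effective stress: σ'_f = 85.994 + 58 = 143.99 kPa.
σ'_f = 143.99 ≤ σ'_p = 199 kPa, so the clay remains overconsolidated and only the recompression index applies:
S_c = C_r·H/(1+e₀)·log₁₀(σ'_f/σ'_0) = 0.053×7.3/1.97×log₁₀(143.99/85.994)
    = 0.1964 × 0.22386 = 0.04397 m

S_c ≈ 44 mm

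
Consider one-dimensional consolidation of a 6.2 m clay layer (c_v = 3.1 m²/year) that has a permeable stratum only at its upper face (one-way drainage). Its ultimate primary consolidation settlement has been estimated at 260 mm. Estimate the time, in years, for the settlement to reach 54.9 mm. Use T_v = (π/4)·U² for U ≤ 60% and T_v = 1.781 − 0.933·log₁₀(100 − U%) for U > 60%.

Drainage path length: H_d = H = 6.2 m (single drainage).
U = S(t)/S_ult = 54.9/260 = 0.2112.
U ≤ 60%: T_v = (π/4)·U² = (π/4)×0.21115² = 0.035018.
t = T_v·H_d²/c_v = 0.035018×6.2²/3.1 = 0.4342 years.

t ≈ 0.434 years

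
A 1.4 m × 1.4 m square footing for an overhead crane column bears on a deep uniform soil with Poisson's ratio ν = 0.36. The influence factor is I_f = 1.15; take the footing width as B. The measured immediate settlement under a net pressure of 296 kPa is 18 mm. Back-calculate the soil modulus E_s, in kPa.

S_e = q·B·(1−ν²)/E_s · I_f  ⇒  E_s = q·B·(1−ν²)·I_f / S_e.
E_s = 296 × 1.4 × 0.8704 × 1.15 / 0.018 = 23040 kPa

E_s ≈ 23000 kPa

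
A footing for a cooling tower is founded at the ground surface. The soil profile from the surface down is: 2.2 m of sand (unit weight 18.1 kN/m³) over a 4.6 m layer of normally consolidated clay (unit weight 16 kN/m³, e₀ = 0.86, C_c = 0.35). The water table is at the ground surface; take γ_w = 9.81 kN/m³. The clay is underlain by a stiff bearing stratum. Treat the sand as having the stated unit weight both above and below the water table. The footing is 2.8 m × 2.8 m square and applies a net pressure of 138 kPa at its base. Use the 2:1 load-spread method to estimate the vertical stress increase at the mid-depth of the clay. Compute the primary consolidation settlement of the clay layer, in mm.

Mid-depth of clay below the ground surface: z = 2.2 + 4.6/2 = 4.5 m.
Total vertical stress at mid-clay: σ_v = 18.1×2.2 + 16×2.3 = 76.62 kPa.
Pore pressure: u = 9.81×(4.5 − 0) = 44.145 kPa.
Initial effective stress: σ'_0 = σ_v − u = 76.62 − 44.145 = 32.475 kPa.
Stress increase at mid-clay by the 2:1 spreading method:
Δσ = qBL/((B+z)(L+z)) = 138×2.8×2.8/((2.8+4.5)(2.8+4.5)) = 20.302 kPa
Final effective stress: σ'_f = σ'_0 + Δσ = 32.475 + 20.302 = 52.777 kPa.
Normally consolidated clay, so the full stress increment lies on the virgin compression line:
S_c = C_c·H/(1+e₀)·log₁₀(σ'_f/σ'_0) = 0.35×4.6/(1+0.86)×log₁₀(52.777/32.475)
    = 0.86559 × 0.2109 = 0.1826 m

S_c ≈ 183 mm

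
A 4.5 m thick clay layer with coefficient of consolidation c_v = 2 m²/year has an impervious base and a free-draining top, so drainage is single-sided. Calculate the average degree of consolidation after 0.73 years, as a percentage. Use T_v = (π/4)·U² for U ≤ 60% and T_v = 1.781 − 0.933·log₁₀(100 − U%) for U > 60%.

U ≈ 30.3 %

Drainage path length: H_d = H = 4.5 m (single drainage).
T_v = c_v·t/H_d² = 2×0.73/4.5² = 0.072099.
T_v = 0.072099 corresponds to the U ≤ 60% branch:
U = √(4T_v/π) = 0.303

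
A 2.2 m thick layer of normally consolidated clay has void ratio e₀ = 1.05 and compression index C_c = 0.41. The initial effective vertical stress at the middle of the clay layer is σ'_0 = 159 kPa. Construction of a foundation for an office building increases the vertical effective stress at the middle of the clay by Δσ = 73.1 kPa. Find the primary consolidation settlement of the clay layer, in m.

Final effective stress: σ'_f = σ'_0 + Δσ = 159 + 73.1 = 232.1 kPa.
Normally consolidated clay, so the full stress increment lies on the virgin compression line:
S_c = C_c·H/(1+e₀)·log₁₀(σ'_f/σ'_0) = 0.41×2.2/(1+1.05)×log₁₀(232.1/159)
    = 0.44 × 0.16428 = 0.07228 m

S_c ≈ 0.0723 m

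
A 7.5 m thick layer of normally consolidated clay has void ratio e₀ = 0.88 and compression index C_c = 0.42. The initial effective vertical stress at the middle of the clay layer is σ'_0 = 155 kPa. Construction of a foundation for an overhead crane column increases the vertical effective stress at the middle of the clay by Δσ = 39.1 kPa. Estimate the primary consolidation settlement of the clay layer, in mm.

S_c ≈ 164 mm

Final effective stress: σ'_f = σ'_0 + Δσ = 155 + 39.1 = 194.1 kPa.
Normally consolidated clay, so the full stress increment lies on the virgin compression line:
S_c = C_c·H/(1+e₀)·log₁₀(σ'_f/σ'_0) = 0.42×7.5/(1+0.88)×log₁₀(194.1/155)
    = 1.6755 × 0.097694 = 0.1637 m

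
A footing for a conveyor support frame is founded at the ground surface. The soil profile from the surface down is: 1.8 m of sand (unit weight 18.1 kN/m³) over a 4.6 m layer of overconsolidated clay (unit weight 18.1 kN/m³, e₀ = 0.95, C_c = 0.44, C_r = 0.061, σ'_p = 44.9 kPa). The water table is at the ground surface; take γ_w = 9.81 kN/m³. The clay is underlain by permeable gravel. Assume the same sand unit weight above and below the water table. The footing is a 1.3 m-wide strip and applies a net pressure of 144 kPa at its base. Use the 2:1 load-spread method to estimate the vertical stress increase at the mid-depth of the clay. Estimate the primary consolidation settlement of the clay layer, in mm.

Mid-depth of clay below the ground surface: z = 1.8 + 4.6/2 = 4.1 m.
Total vertical stress at mid-clay: σ_v = 18.1×1.8 + 18.1×2.3 = 74.21 kPa.
Pore pressure: u = 9.81×(4.1 − 0) = 40.221 kPa.
Initial effective stress: σ'_0 = σ_v − u = 74.21 − 40.221 = 33.989 kPa.
Stress increase at mid-clay by the 2:1 spreading method:
Δσ = qB/(B+z) = 144×1.3/(1.3+4.1) = 34.667 kPa
Final effective stress: σ'_f = 33.989 + 34.667 = 68.656 kPa.
σ'_f = 68.656 > σ'_p = 44.9 kPa, so the stress path crosses the preconsolidation pressure — recompression up to σ'_p, then virgin compression beyond:
S_c = H/(1+e₀)·[C_r·log₁₀(σ'_p/σ'_0) + C_c·log₁₀(σ'_f/σ'_p)]
    = 4.6/1.95 × [0.061×log₁₀(44.9/33.989) + 0.44×log₁₀(68.656/44.9)]
    = 2.359 × [0.0073754 + 0.08115] = 0.2088 m

S_c ≈ 209 mm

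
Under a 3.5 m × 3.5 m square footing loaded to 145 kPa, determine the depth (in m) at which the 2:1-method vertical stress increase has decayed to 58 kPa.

2:1 spreading — at depth z the loaded area has grown by z in each plan dimension:
qB²/(B+z)² = Δσ_z ⇒ z = B(√(q/Δσ_z) − 1) = 3.5×(√(145/58) − 1) = 2.034 m

z ≈ 2.03 m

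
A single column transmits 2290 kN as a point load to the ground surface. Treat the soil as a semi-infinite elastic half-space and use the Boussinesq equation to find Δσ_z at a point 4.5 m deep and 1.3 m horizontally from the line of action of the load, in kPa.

Δσ_z ≈ 44.2 kPa

Boussinesq vertical stress below a point load on an elastic half-space:
Δσ_z = 3P/(2πz²) · [1 + (r/z)²]^(−5/2)
r/z = 1.3/4.5 = 0.28889; [1+(r/z)²]^(−5/2) = 0.81841.
Δσ_z = 3×2290/(2π×4.5²) × 0.81841 = 53.995 × 0.81841 = 44.19 kPa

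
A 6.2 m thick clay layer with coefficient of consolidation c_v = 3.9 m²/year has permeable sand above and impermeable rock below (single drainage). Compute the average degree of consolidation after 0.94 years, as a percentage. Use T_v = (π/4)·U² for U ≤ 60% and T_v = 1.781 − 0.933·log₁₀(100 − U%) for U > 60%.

U ≈ 34.8 %

Drainage path length: H_d = H = 6.2 m (single drainage).
T_v = c_v·t/H_d² = 3.9×0.94/6.2² = 0.095369.
T_v = 0.095369 corresponds to the U ≤ 60% branch:
U = √(4T_v/π) = 0.3485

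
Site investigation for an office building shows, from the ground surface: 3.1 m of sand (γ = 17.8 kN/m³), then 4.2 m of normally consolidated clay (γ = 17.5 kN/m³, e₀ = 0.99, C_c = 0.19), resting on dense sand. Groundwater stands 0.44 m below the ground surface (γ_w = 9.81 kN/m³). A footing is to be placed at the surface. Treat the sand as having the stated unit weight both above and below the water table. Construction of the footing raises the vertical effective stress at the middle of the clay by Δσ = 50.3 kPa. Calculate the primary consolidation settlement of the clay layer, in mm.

Mid-depth of clay below the ground surface: z = 3.1 + 4.2/2 = 5.2 m.
Total vertical stress at mid-clay: σ_v = 17.8×3.1 + 17.5×2.1 = 91.93 kPa.
Pore pressure: u = 9.81×(5.2 − 0.44) = 46.696 kPa.
Initial effective stress: σ'_0 = σ_v − u = 91.93 − 46.696 = 45.234 kPa.
Final effective stress: σ'_f = σ'_0 + Δσ = 45.234 + 50.3 = 95.534 kPa.
Normally consolidated clay, so the full stress increment lies on the virgin compression line:
S_c = C_c·H/(1+e₀)·log₁₀(σ'_f/σ'_0) = 0.19×4.2/(1+0.99)×log₁₀(95.534/45.234)
    = 0.40101 × 0.32469 = 0.1302 m

S_c ≈ 130 mm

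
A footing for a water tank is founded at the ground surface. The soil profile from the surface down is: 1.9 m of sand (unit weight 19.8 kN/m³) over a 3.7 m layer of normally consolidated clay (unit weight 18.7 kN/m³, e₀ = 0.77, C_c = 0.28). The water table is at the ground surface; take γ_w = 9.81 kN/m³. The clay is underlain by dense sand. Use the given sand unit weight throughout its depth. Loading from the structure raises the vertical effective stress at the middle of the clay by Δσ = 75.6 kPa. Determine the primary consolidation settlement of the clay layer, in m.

S_c ≈ 0.29 m

Mid-depth of clay below the ground surface: z = 1.9 + 3.7/2 = 3.75 m.
Total vertical stress at mid-clay: σ_v = 19.8×1.9 + 18.7×1.85 = 72.215 kPa.
Pore pressure: u = 9.81×(3.75 − 0) = 36.788 kPa.
Initial effective stress: σ'_0 = σ_v − u = 72.215 − 36.788 = 35.427 kPa.
Final effective stress: σ'_f = σ'_0 + Δσ = 35.427 + 75.6 = 111.03 kPa.
Normally consolidated clay, so the full stress increment lies on the virgin compression line:
S_c = C_c·H/(1+e₀)·log₁₀(σ'_f/σ'_0) = 0.28×3.7/(1+0.77)×log₁₀(111.03/35.427)
    = 0.58531 × 0.49611 = 0.2904 m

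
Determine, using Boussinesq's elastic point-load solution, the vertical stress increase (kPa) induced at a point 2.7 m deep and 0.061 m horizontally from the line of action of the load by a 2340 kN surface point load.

Δσ_z ≈ 153 kPa

Boussinesq vertical stress below a point load on an elastic half-space:
Δσ_z = 3P/(2πz²) · [1 + (r/z)²]^(−5/2)
r/z = 0.061/2.7 = 0.022593; [1+(r/z)²]^(−5/2) = 0.99873.
Δσ_z = 3×2340/(2π×2.7²) × 0.99873 = 153.26 × 0.99873 = 153.1 kPa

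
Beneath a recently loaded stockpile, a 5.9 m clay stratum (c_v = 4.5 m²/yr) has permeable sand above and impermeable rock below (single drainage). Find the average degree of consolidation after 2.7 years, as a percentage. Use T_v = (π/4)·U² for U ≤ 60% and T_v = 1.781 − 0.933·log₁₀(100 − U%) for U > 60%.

Drainage path length: H_d = H = 5.9 m (single drainage).
T_v = c_v·t/H_d² = 4.5×2.7/5.9² = 0.34904.
T_v = 0.34904 corresponds to the U > 60% branch:
U = 1 − 10^((1.781 − T_v)/0.933)/100 = 0.6574

U ≈ 65.7 %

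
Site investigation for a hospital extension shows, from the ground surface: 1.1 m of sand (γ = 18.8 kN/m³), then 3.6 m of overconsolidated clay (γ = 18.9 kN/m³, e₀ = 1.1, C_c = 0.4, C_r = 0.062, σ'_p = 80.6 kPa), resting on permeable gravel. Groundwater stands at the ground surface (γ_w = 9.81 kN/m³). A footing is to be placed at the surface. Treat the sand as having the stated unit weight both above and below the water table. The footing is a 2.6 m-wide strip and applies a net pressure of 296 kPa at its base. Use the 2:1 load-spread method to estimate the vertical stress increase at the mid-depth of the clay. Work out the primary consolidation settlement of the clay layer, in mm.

Mid-depth of clay below the ground surface: z = 1.1 + 3.6/2 = 2.9 m.
Total vertical stress at mid-clay: σ_v = 18.8×1.1 + 18.9×1.8 = 54.7 kPa.
Pore pressure: u = 9.81×(2.9 − 0) = 28.449 kPa.
Initial effective stress: σ'_0 = σ_v − u = 54.7 − 28.449 = 26.251 kPa.
Stress increase at mid-clay by the 2:1 spreading method:
Δσ = qB/(B+z) = 296×2.6/(2.6+2.9) = 139.93 kPa
Final effective stress: σ'_f = 26.251 + 139.93 = 166.18 kPa.
σ'_f = 166.18 > σ'_p = 80.6 kPa, so the stress path crosses the preconsolidation pressure — recompression up to σ'_p, then virgin compression beyond:
S_c = H/(1+e₀)·[C_r·log₁₀(σ'_p/σ'_0) + C_c·log₁₀(σ'_f/σ'_p)]
    = 3.6/2.1 × [0.062×log₁₀(80.6/26.251) + 0.4×log₁₀(166.18/80.6)]
    = 1.7143 × [0.030206 + 0.1257] = 0.2673 m

S_c ≈ 267 mm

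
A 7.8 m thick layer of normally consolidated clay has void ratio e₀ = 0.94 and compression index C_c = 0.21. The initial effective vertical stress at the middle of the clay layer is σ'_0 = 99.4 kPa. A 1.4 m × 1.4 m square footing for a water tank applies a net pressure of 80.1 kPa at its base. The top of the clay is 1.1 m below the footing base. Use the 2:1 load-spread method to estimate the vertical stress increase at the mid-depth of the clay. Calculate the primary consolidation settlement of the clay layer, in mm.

Mid-depth of clay below the footing base: z = 1.1 + 7.8/2 = 5 m.
Stress increase at mid-clay by the 2:1 spreading method:
Δσ = qBL/((B+z)(L+z)) = 80.1×1.4×1.4/((1.4+5)(1.4+5)) = 3.8329 kPa
Final effective stress: σ'_f = σ'_0 + Δσ = 99.4 + 3.8329 = 103.23 kPa.
Normally consolidated clay, so the full stress increment lies on the virgin compression line:
S_c = C_c·H/(1+e₀)·log₁₀(σ'_f/σ'_0) = 0.21×7.8/(1+0.94)×log₁₀(103.23/99.4)
    = 0.84433 × 0.01642 = 0.01386 m

S_c ≈ 13.9 mm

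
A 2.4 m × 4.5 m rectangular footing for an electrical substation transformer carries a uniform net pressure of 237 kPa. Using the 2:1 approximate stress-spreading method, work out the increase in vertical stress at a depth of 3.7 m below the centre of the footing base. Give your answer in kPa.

Δσ_z ≈ 51.2 kPa

By the 2:1 method the load spreads at 1 horizontal : 2 vertical, so at depth z the loaded area has grown by z in each plan dimension:
Δσ = qBL/((B+z)(L+z)) = 237×2.4×4.5/((2.4+3.7)(4.5+3.7)) = 51.172 kPa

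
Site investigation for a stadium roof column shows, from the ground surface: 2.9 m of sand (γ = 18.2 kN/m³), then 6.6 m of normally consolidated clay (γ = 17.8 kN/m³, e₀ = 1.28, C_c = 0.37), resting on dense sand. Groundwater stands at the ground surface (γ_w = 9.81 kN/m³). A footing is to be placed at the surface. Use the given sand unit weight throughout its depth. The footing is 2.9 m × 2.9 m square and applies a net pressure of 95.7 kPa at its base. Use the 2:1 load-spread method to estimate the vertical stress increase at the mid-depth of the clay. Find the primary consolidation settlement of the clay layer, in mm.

Mid-depth of clay below the ground surface: z = 2.9 + 6.6/2 = 6.2 m.
Total vertical stress at mid-clay: σ_v = 18.2×2.9 + 17.8×3.3 = 111.52 kPa.
Pore pressure: u = 9.81×(6.2 − 0) = 60.822 kPa.
Initial effective stress: σ'_0 = σ_v − u = 111.52 − 60.822 = 50.698 kPa.
Stress increase at mid-clay by the 2:1 spreading method:
Δσ = qBL/((B+z)(L+z)) = 95.7×2.9×2.9/((2.9+6.2)(2.9+6.2)) = 9.7191 kPa
Final effective stress: σ'_f = σ'_0 + Δσ = 50.698 + 9.7191 = 60.417 kPa.
Normally consolidated clay, so the full stress increment lies on the virgin compression line:
S_c = C_c·H/(1+e₀)·log₁₀(σ'_f/σ'_0) = 0.37×6.6/(1+1.28)×log₁₀(60.417/50.698)
    = 1.0711 × 0.076168 = 0.08158 m

S_c ≈ 81.6 mm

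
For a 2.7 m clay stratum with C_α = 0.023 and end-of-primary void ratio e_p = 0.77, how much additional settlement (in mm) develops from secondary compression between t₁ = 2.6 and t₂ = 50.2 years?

S_s ≈ 45.1 mm

Secondary compression: S_s = C_α·H/(1+e_p)·log₁₀(t₂/t₁)
S_s = 0.023×2.7/(1+0.77)×log₁₀(50.2/2.6)
    = 0.03508 × 1.286 = 0.04511 m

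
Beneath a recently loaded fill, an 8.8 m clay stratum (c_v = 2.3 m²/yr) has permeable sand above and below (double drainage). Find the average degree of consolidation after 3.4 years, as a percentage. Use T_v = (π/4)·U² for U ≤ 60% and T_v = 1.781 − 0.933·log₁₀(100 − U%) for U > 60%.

Drainage path length: H_d = H/2 = 4.4 m (double drainage).
T_v = c_v·t/H_d² = 2.3×3.4/4.4² = 0.40393.
T_v = 0.40393 corresponds to the U > 60% branch:
U = 1 − 10^((1.781 − T_v)/0.933)/100 = 0.7008

U ≈ 70.1 %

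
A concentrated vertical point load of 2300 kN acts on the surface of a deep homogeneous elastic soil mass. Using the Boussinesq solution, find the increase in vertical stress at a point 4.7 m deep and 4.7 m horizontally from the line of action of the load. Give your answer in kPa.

Boussinesq vertical stress below a point load on an elastic half-space:
Δσ_z = 3P/(2πz²) · [1 + (r/z)²]^(−5/2)
r/z = 4.7/4.7 = 1; [1+(r/z)²]^(−5/2) = 0.17678.
Δσ_z = 3×2300/(2π×4.7²) × 0.17678 = 49.713 × 0.17678 = 8.788 kPa

Δσ_z ≈ 8.79 kPa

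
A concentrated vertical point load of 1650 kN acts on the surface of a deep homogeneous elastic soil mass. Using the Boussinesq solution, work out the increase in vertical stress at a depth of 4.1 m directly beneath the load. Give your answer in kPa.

Δσ_z ≈ 46.9 kPa

Boussinesq vertical stress below a point load on an elastic half-space:
Δσ_z = 3P/(2πz²) · [1 + (r/z)²]^(−5/2)
r/z = 0/4.1 = 0; [1+(r/z)²]^(−5/2) = 1.
Δσ_z = 3×1650/(2π×4.1²) × 1 = 46.866 × 1 = 46.87 kPa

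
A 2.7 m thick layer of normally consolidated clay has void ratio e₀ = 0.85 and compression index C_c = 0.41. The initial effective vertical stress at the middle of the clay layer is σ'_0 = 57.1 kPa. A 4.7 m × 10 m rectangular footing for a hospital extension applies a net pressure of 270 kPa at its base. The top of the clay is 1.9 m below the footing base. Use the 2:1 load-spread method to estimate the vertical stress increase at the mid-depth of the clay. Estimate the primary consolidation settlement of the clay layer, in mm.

Mid-depth of clay below the footing base: z = 1.9 + 2.7/2 = 3.25 m.
Stress increase at mid-clay by the 2:1 spreading method:
Δσ = qBL/((B+z)(L+z)) = 270×4.7×10/((4.7+3.25)(10+3.25)) = 120.47 kPa
Final effective stress: σ'_f = σ'_0 + Δσ = 57.1 + 120.47 = 177.57 kPa.
Normally consolidated clay, so the full stress increment lies on the virgin compression line:
S_c = C_c·H/(1+e₀)·log₁₀(σ'_f/σ'_0) = 0.41×2.7/(1+0.85)×log₁₀(177.57/57.1)
    = 0.59838 × 0.49273 = 0.2948 m

S_c ≈ 295 mm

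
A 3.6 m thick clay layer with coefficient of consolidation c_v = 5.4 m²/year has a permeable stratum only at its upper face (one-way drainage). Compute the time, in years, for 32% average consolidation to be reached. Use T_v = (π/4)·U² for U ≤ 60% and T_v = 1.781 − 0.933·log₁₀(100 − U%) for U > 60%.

Drainage path length: H_d = H = 3.6 m (single drainage).
U ≤ 60%: T_v = (π/4)·U² = (π/4)×0.32² = 0.080425.
t = T_v·H_d²/c_v = 0.080425×3.6²/5.4 = 0.193 years.

t ≈ 0.193 years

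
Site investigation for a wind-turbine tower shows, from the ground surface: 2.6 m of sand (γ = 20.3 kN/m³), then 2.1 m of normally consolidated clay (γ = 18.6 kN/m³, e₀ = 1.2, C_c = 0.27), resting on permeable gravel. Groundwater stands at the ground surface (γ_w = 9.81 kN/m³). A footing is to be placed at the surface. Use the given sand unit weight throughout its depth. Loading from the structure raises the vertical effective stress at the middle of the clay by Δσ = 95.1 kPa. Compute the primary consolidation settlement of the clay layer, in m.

Mid-depth of clay below the ground surface: z = 2.6 + 2.1/2 = 3.65 m.
Total vertical stress at mid-clay: σ_v = 20.3×2.6 + 18.6×1.05 = 72.31 kPa.
Pore pressure: u = 9.81×(3.65 − 0) = 35.806 kPa.
Initial effective stress: σ'_0 = σ_v − u = 72.31 − 35.806 = 36.504 kPa.
Final effective stress: σ'_f = σ'_0 + Δσ = 36.504 + 95.1 = 131.6 kPa.
Normally consolidated clay, so the full stress increment lies on the virgin compression line:
S_c = C_c·H/(1+e₀)·log₁₀(σ'_f/σ'_0) = 0.27×2.1/(1+1.2)×log₁₀(131.6/36.504)
    = 0.25773 × 0.55692 = 0.1435 m

S_c ≈ 0.144 m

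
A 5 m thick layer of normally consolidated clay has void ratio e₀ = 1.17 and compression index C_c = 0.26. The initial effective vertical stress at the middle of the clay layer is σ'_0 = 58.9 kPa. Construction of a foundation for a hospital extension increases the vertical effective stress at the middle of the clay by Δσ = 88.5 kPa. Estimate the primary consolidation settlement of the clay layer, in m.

S_c ≈ 0.239 m

Final effective stress: σ'_f = σ'_0 + Δσ = 58.9 + 88.5 = 147.4 kPa.
Normally consolidated clay, so the full stress increment lies on the virgin compression line:
S_c = C_c·H/(1+e₀)·log₁₀(σ'_f/σ'_0) = 0.26×5/(1+1.17)×log₁₀(147.4/58.9)
    = 0.59908 × 0.39838 = 0.2387 m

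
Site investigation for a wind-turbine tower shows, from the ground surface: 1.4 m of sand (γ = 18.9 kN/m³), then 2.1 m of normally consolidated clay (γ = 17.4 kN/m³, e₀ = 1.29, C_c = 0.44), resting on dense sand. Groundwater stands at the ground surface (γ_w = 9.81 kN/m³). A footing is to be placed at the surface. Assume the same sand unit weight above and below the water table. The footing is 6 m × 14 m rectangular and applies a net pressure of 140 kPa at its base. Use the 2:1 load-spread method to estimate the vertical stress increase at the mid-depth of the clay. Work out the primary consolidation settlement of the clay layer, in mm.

S_c ≈ 285 mm

Mid-depth of clay below the ground surface: z = 1.4 + 2.1/2 = 2.45 m.
Total vertical stress at mid-clay: σ_v = 18.9×1.4 + 17.4×1.05 = 44.73 kPa.
Pore pressure: u = 9.81×(2.45 − 0) = 24.035 kPa.
Initial effective stress: σ'_0 = σ_v − u = 44.73 − 24.035 = 20.695 kPa.
Stress increase at mid-clay by the 2:1 spreading method:
Δσ = qBL/((B+z)(L+z)) = 140×6×14/((6+2.45)(14+2.45)) = 84.603 kPa
Final effective stress: σ'_f = σ'_0 + Δσ = 20.695 + 84.603 = 105.3 kPa.
Normally consolidated clay, so the full stress increment lies on the virgin compression line:
S_c = C_c·H/(1+e₀)·log₁₀(σ'_f/σ'_0) = 0.44×2.1/(1+1.29)×log₁₀(105.3/20.695)
    = 0.40349 × 0.70656 = 0.2851 m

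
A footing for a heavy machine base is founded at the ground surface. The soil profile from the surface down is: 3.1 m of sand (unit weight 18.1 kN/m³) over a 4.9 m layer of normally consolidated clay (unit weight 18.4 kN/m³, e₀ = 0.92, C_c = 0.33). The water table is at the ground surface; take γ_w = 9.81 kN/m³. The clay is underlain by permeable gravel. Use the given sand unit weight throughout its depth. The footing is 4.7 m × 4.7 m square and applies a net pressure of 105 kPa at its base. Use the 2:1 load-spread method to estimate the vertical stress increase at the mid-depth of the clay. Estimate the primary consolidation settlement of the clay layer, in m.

S_c ≈ 0.141 m

Mid-depth of clay below the ground surface: z = 3.1 + 4.9/2 = 5.55 m.
Total vertical stress at mid-clay: σ_v = 18.1×3.1 + 18.4×2.45 = 101.19 kPa.
Pore pressure: u = 9.81×(5.55 − 0) = 54.446 kPa.
Initial effective stress: σ'_0 = σ_v − u = 101.19 − 54.446 = 46.744 kPa.
Stress increase at mid-clay by the 2:1 spreading method:
Δσ = qBL/((B+z)(L+z)) = 105×4.7×4.7/((4.7+5.55)(4.7+5.55)) = 22.077 kPa
Final effective stress: σ'_f = σ'_0 + Δσ = 46.744 + 22.077 = 68.821 kPa.
Normally consolidated clay, so the full stress increment lies on the virgin compression line:
S_c = C_c·H/(1+e₀)·log₁₀(σ'_f/σ'_0) = 0.33×4.9/(1+0.92)×log₁₀(68.821/46.744)
    = 0.84219 × 0.168 = 0.1415 m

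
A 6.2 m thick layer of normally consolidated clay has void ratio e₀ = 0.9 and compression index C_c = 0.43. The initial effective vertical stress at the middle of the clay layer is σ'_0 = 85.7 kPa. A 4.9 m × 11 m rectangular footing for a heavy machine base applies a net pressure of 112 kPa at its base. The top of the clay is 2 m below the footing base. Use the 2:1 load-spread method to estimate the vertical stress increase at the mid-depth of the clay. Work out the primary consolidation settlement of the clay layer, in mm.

S_c ≈ 221 mm

Mid-depth of clay below the footing base: z = 2 + 6.2/2 = 5.1 m.
Stress increase at mid-clay by the 2:1 spreading method:
Δσ = qBL/((B+z)(L+z)) = 112×4.9×11/((4.9+5.1)(11+5.1)) = 37.496 kPa
Final effective stress: σ'_f = σ'_0 + Δσ = 85.7 + 37.496 = 123.2 kPa.
Normally consolidated clay, so the full stress increment lies on the virgin compression line:
S_c = C_c·H/(1+e₀)·log₁₀(σ'_f/σ'_0) = 0.43×6.2/(1+0.9)×log₁₀(123.2/85.7)
    = 1.4032 × 0.15763 = 0.2212 m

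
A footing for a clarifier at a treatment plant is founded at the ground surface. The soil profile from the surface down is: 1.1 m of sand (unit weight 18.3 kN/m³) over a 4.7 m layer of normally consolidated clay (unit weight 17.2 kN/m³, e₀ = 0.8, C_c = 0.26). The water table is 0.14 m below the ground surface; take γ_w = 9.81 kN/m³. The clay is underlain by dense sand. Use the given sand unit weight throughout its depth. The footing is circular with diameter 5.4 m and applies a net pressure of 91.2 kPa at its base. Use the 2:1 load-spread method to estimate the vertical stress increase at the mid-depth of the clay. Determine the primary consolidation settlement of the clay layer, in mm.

Mid-depth of clay below the ground surface: z = 1.1 + 4.7/2 = 3.45 m.
Total vertical stress at mid-clay: σ_v = 18.3×1.1 + 17.2×2.35 = 60.55 kPa.
Pore pressure: u = 9.81×(3.45 − 0.14) = 32.471 kPa.
Initial effective stress: σ'_0 = σ_v − u = 60.55 − 32.471 = 28.079 kPa.
Stress increase at mid-clay by the 2:1 spreading method:
Δσ ≈ qD²/(D+z)² = 91.2×5.4²/(5.4+3.45)² = 33.954 kPa
Final effective stress: σ'_f = σ'_0 + Δσ = 28.079 + 33.954 = 62.033 kPa.
Normally consolidated clay, so the full stress increment lies on the virgin compression line:
S_c = C_c·H/(1+e₀)·log₁₀(σ'_f/σ'_0) = 0.26×4.7/(1+0.8)×log₁₀(62.033/28.079)
    = 0.67889 × 0.34424 = 0.2337 m

S_c ≈ 234 mm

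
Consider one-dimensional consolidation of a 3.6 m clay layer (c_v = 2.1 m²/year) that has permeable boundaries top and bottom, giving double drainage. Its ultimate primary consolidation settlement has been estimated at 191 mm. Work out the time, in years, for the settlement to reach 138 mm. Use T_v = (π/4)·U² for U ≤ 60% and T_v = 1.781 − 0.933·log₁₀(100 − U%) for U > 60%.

t ≈ 0.67 years

Drainage path length: H_d = H/2 = 1.8 m (double drainage).
U = S(t)/S_ult = 138/191 = 0.7225.
U > 60%: T_v = 1.781 − 0.933·log₁₀(100 − 72.251) = 0.43445.
t = T_v·H_d²/c_v = 0.43445×1.8²/2.1 = 0.6703 years.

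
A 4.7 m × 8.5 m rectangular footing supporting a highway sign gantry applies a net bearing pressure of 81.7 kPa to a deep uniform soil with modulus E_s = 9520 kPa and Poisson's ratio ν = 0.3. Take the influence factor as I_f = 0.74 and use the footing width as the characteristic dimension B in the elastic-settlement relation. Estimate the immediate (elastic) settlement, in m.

Immediate (elastic) settlement: S_e = q·B·(1−ν²)/E_s · I_f.
S_e = 81.7 × 4.7 × (1 − 0.3²) / 9520 × 0.74
    = 81.7 × 4.7 × 0.91 / 9520 × 0.74
    = 0.02716 m

S_e ≈ 0.0272 m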